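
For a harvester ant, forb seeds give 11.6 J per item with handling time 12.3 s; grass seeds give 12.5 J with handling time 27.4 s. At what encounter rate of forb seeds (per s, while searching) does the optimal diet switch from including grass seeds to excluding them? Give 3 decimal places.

Drop grass seeds once their profitability E₂/h₂ falls below the rate achievable on forb seeds alone: E₂/h₂ = λE₁/(1 + λh₁).
Solve for λ: λE₁h₂ = E₂(1 + λh₁) → λ(E₁h₂ − E₂h₁) = E₂ → λ = E₂/(E₁h₂ − E₂h₁).
λ = 12.5/(11.6×27.4 − 12.5×12.3) = 12.5/164.1 = 0.07618 per s.

0.076 per s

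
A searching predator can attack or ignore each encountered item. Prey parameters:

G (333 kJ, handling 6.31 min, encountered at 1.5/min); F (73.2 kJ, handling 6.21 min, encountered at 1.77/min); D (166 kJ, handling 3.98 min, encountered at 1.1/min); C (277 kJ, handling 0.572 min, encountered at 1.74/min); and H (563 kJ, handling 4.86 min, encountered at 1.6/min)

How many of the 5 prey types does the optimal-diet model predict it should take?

1

E/h in descending order: C 484, H 116, G 52.8, D 41.7, F 11.8 kJ/min. The optimal diet is the largest prefix of this list for which every included type satisfies E_i/h_i > R on the types above it.
Rate on top 1: 241.6. H: 116 < 241.6 → exclude; stop.
Optimal diet: C — 1 of 5 types.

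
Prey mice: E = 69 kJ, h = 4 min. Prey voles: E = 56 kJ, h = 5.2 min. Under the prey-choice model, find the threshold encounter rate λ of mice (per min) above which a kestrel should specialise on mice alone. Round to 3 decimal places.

At the threshold, the rate on mice alone equals the profitability of voles: λ·69/(1 + λ·4) = 56/5.2 = 10.77.
Rearranging, λ(69 − 10.77×4) = 10.77, so λ = 10.77/25.92 = 0.4154 per min.

0.415 per min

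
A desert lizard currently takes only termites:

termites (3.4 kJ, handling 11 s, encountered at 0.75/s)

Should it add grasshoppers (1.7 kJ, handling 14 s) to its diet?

Current rate: (0.75×3.4)/(1 + 0.75×11) = 0.2757 kJ/s.
Profitability of grasshoppers: 1.7/14 = 0.1214 kJ/s.
0.1214 < 0.2757, so adding grasshoppers would lower the average — exclude it.

No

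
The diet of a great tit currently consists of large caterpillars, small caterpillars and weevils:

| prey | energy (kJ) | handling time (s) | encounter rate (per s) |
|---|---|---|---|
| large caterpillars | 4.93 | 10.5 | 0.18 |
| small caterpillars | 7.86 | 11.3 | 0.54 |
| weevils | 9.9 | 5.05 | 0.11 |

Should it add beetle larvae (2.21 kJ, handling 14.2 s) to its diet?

No

Current rate: (0.18×4.93 + 0.54×7.86 + 0.11×9.9)/(1 + 0.18×10.5 + 0.54×11.3 + 0.11×5.05) = 0.6516 kJ/s.
Profitability of beetle larvae: 2.21/14.2 = 0.1556 kJ/s.
0.1556 < 0.6516, so adding beetle larvae would lower the average — exclude it.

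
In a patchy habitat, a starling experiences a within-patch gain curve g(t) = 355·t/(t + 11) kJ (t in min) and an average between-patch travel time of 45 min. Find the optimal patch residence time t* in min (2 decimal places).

By the marginal value theorem, leave when the instantaneous gain rate g'(t) equals the habitat-wide average g(t)/(T + t).
g'(t) = 355·11/(t + 11)². Setting 355·11/(t+11)² = 355t/[(t+11)(45+t)] gives 11(45+t) = t(t+11), so t² = 11×45 = 495.
t* = √495 = 22.25 min.

22.25 min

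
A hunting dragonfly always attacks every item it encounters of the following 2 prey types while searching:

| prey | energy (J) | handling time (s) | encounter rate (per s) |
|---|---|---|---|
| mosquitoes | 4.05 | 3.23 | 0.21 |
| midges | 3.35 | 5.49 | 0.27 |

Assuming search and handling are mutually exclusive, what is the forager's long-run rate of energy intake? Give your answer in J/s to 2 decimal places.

R = (0.21×4.05 + 0.27×3.35) / (1 + 0.21×3.23 + 0.27×5.49) = 1.755/3.161 = 0.5553 J/s.

0.56 J/s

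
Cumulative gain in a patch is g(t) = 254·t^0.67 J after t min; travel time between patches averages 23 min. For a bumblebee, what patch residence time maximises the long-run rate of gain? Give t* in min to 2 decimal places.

46.70 min

Optimal t* satisfies g'(t*) = g(t*)/(T + t*).
g'(t) = 0.67·254·t^-0.33. Setting 0.67·254·t^-0.33 = 254·t^0.67/(23+t) gives 0.67(23+t) = t, so 0.33·t = 0.67×23.
t* = 0.67×23/0.33 = 46.7 min.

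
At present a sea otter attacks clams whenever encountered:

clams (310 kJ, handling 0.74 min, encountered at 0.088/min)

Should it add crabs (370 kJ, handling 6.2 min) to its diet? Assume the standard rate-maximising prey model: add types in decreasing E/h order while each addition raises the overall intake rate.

Intake rate on the current diet: R = (0.088×310) / (1 + 0.088×0.74) = 27.28/1.065 = 25.61 kJ/min.
Profitability of crabs: 370/6.2 = 59.68 kJ/min.
Since 59.68 > R, including crabs increases the long-run rate.

Yes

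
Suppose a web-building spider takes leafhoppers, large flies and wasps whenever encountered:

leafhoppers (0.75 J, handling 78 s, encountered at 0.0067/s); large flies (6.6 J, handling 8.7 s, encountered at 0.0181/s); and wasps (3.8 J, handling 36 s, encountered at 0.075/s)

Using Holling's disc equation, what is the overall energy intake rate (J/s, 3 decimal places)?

R = Σλ_iE_i / (1 + Σλ_ih_i)
Numerator: 0.0067×0.75 + 0.0181×6.6 + 0.075×3.8 = 0.4095
Denominator: 1 + 0.0067×78 + 0.0181×8.7 + 0.075×36 = 4.38
R = 0.4095/4.38 = 0.09349 J/s

0.093 J/s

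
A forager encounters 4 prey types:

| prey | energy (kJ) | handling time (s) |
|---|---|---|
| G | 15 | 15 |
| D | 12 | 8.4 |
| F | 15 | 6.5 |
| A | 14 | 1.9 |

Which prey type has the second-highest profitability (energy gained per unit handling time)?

F

Profitability E/h (kJ/s): G = 15/15 = 1, D = 12/8.4 = 1.43, F = 15/6.5 = 2.31, A = 14/1.9 = 7.37.
Ranked: A > F > D > G.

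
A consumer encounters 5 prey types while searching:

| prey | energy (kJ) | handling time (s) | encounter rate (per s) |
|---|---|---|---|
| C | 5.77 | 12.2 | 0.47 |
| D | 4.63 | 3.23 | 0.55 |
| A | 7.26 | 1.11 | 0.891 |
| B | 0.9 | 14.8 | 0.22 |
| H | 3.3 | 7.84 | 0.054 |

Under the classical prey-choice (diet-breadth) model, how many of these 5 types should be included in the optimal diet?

1

Rank by E/h (kJ/s): A 6.54, D 1.43, C 0.473, H 0.421, B 0.0608. Include each in turn until the next type's E/h falls below the running intake rate.
Rate on top 1: 3.252. D: 1.43 < 3.252 → exclude; stop.
Optimal diet: A — 1 of 5 types.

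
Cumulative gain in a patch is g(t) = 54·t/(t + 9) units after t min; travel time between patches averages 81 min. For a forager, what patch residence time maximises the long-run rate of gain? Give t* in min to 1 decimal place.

27.0 min

Maximise g(t)/(T+t): set derivative to zero → g'(t)(T+t) = g(t).
g'(t) = 54·9/(t + 9)². Setting 54·9/(t+9)² = 54t/[(t+9)(81+t)] gives 9(81+t) = t(t+9), so t² = 9×81 = 729.
t* = √729 = 27 min.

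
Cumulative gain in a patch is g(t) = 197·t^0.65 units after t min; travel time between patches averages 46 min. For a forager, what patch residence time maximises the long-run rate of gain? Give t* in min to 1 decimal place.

85.4 min

By the marginal value theorem, leave when the instantaneous gain rate g'(t) equals the habitat-wide average g(t)/(T + t).
g'(t) = 0.65·197·t^-0.35. Setting 0.65·197·t^-0.35 = 197·t^0.65/(46+t) gives 0.65(46+t) = t, so 0.35·t = 0.65×46.
t* = 0.65×46/0.35 = 85.43 min.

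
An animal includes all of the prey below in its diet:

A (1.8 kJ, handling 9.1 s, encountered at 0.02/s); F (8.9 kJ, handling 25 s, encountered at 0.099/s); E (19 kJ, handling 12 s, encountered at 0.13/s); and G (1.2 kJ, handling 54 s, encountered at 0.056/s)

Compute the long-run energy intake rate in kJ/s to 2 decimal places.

R = (0.02×1.8 + 0.099×8.9 + 0.13×19 + 0.056×1.2) / (1 + 0.02×9.1 + 0.099×25 + 0.13×12 + 0.056×54) = 3.454/8.241 = 0.4192 kJ/s.

0.42 kJ/s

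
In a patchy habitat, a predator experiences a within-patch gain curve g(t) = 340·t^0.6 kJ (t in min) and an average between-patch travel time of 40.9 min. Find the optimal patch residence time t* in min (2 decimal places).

61.35 min

Optimal t* satisfies g'(t*) = g(t*)/(T + t*).
g'(t) = 0.6·340·t^-0.4. Setting 0.6·340·t^-0.4 = 340·t^0.6/(40.9+t) gives 0.6(40.9+t) = t, so 0.40·t = 0.6×40.9.
t* = 0.6×40.9/0.40 = 61.35 min.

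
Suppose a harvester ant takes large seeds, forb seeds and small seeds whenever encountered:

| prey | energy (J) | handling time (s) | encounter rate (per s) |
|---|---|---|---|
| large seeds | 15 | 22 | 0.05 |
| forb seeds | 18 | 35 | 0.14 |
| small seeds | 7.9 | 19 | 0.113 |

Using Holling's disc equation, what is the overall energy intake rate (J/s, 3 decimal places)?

Energy encountered per unit search time: 0.05×15 + 0.14×18 + 0.113×7.9 = 4.163 J/s.
Handling time per unit search time: 0.05×22 + 0.14×35 + 0.113×19 = 8.147.
Rate = 4.163/(1 + 8.147) = 0.4551 J/s.

0.455 J/s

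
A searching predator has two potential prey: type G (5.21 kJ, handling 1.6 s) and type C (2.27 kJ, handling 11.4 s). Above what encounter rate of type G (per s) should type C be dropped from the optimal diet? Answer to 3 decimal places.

0.041 per s

At the threshold, the rate on type G alone equals the profitability of type C: λ·5.21/(1 + λ·1.6) = 2.27/11.4 = 0.1991.
Rearranging, λ(5.21 − 0.1991×1.6) = 0.1991, so λ = 0.1991/4.891 = 0.04071 per s.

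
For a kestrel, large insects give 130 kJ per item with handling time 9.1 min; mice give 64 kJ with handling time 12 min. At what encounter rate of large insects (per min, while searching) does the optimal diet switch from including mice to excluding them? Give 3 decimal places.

0.065 per min

At the threshold, the rate on large insects alone equals the profitability of mice: λ·130/(1 + λ·9.1) = 64/12 = 5.333.
Rearranging, λ(130 − 5.333×9.1) = 5.333, so λ = 5.333/81.47 = 0.06547 per min.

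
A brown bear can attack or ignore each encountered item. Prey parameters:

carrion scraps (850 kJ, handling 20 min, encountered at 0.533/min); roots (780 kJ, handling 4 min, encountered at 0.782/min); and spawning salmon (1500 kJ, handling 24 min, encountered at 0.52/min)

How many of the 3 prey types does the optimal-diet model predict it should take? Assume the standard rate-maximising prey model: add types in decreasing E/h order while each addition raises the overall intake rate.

1

Profitabilities (E/h, kJ/min): roots 195, spawning salmon 62.5, carrion scraps 42.5. Add prey in this order while the next type's profitability exceeds the intake rate on those already taken.
Rate on top 1: 147.8. spawning salmon: 62.5 < 147.8 → exclude; stop.
Optimal diet: roots — 1 of 3 types.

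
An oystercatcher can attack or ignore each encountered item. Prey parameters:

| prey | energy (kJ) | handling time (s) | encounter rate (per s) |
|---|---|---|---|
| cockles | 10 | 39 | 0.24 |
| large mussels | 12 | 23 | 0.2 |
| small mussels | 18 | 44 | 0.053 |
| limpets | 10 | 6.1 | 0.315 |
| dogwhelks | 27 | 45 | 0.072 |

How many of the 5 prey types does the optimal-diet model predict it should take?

1

Profitabilities (E/h, kJ/s): limpets 1.64, dogwhelks 0.6, large mussels 0.522, small mussels 0.409, cockles 0.256. Add prey in this order while the next type's profitability exceeds the intake rate on those already taken.
Rate on top 1: 1.078. dogwhelks: 0.6 < 1.078 → exclude; stop.
Optimal diet: limpets — 1 of 5 types.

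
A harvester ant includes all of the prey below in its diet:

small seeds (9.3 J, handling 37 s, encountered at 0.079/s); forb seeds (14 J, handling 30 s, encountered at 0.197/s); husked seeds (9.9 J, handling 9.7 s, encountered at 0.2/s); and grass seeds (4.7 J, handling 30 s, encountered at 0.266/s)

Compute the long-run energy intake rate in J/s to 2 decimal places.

R = Σλ_iE_i / (1 + Σλ_ih_i)
Numerator: 0.079×9.3 + 0.197×14 + 0.2×9.9 + 0.266×4.7 = 6.723
Denominator: 1 + 0.079×37 + 0.197×30 + 0.2×9.7 + 0.266×30 = 19.75
R = 6.723/19.75 = 0.3403 J/s

0.34 J/s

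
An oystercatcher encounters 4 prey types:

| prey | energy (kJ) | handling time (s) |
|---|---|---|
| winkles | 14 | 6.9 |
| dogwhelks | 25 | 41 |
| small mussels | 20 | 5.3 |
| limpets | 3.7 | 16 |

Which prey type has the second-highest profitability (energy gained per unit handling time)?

Profitability E/h (kJ/s): winkles = 14/6.9 = 2.03, dogwhelks = 25/41 = 0.61, small mussels = 20/5.3 = 3.77, limpets = 3.7/16 = 0.231.
Ranked: small mussels > winkles > dogwhelks > limpets.

winkles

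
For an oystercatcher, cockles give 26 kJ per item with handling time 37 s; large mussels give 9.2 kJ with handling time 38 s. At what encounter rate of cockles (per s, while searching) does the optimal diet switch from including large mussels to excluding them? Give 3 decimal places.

0.014 per s

The zero-one rule: include large mussels iff E₂/h₂ > λE₁/(1+λh₁). Equality gives the switch point.
λE₁h₂ = E₂ + λE₂h₁ ⇒ λ = E₂/(E₁h₂ − E₂h₁) = 9.2/(988 − 340.4) = 0.01421 per s.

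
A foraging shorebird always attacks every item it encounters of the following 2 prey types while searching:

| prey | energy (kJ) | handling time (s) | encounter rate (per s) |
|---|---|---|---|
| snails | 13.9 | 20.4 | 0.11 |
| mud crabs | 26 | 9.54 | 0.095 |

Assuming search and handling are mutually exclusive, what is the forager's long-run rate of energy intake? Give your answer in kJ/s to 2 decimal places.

R = Σλ_iE_i / (1 + Σλ_ih_i)
Numerator: 0.11×13.9 + 0.095×26 = 3.999
Denominator: 1 + 0.11×20.4 + 0.095×9.54 = 4.15
R = 3.999/4.15 = 0.9635 kJ/s

0.96 kJ/s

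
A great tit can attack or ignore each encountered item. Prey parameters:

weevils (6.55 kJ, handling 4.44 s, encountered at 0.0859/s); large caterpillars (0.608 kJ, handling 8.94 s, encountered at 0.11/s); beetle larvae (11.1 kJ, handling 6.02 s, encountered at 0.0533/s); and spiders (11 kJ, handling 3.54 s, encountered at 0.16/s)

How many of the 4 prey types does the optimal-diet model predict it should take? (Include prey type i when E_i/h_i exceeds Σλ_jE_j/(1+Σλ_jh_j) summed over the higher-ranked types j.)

3

Profitabilities (E/h, kJ/s): spiders 3.11, beetle larvae 1.84, weevils 1.48, large caterpillars 0.068. Add prey in this order while the next type's profitability exceeds the intake rate on those already taken.
Rate on top 1: 1.124. beetle larvae: 1.84 > 1.124 → include.
Rate on top 2: 1.246. weevils: 1.48 > 1.246 → include.
Rate on top 3: 1.285. large caterpillars: 0.068 < 1.285 → exclude; stop.
Optimal diet: spiders, beetle larvae, weevils — 3 of 4 types.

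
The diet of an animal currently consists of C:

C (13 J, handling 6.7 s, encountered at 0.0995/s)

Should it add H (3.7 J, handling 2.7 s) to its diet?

Yes

Current rate: (0.0995×13)/(1 + 0.0995×6.7) = 0.7761 J/s.
Profitability of H: 3.7/2.7 = 1.37 J/s.
1.37 > 0.7761, so adding H raises the average — include it.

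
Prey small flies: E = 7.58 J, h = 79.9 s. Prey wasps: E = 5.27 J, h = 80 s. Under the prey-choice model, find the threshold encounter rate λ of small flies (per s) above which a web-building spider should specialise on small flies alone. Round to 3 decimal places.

Drop wasps once their profitability E₂/h₂ falls below the rate achievable on small flies alone: E₂/h₂ = λE₁/(1 + λh₁).
Solve for λ: λE₁h₂ = E₂(1 + λh₁) → λ(E₁h₂ − E₂h₁) = E₂ → λ = E₂/(E₁h₂ − E₂h₁).
λ = 5.27/(7.58×80 − 5.27×79.9) = 5.27/185.3 = 0.02844 per s.

0.028 per s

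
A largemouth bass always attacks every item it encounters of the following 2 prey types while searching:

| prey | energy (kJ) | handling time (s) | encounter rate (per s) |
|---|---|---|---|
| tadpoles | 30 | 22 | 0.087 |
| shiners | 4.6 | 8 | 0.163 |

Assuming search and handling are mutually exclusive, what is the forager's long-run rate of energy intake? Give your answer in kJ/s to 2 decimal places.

0.80 kJ/s

Energy encountered per unit search time: 0.087×30 + 0.163×4.6 = 3.36 kJ/s.
Handling time per unit search time: 0.087×22 + 0.163×8 = 3.218.
Rate = 3.36/(1 + 3.218) = 0.7965 kJ/s.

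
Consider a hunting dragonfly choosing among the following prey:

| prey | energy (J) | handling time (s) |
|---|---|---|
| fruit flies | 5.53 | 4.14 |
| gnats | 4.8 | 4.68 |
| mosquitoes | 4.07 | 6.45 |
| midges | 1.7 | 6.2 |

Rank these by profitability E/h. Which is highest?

fruit flies

Profitability E/h (J/s): fruit flies = 5.53/4.14 = 1.34, gnats = 4.8/4.68 = 1.03, mosquitoes = 4.07/6.45 = 0.631, midges = 1.7/6.2 = 0.274.
Ranked: fruit flies > gnats > mosquitoes > midges.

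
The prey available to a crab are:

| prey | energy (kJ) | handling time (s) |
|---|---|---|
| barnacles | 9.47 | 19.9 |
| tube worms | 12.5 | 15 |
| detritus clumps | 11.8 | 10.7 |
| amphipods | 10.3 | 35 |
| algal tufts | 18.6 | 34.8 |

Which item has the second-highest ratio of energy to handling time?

In descending order of E/h:
detritus clumps: 11.8/10.7 = 1.1 kJ/s
tube worms: 12.5/15 = 0.833 kJ/s
algal tufts: 18.6/34.8 = 0.534 kJ/s
barnacles: 9.47/19.9 = 0.476 kJ/s
amphipods: 10.3/35 = 0.294 kJ/s

tube worms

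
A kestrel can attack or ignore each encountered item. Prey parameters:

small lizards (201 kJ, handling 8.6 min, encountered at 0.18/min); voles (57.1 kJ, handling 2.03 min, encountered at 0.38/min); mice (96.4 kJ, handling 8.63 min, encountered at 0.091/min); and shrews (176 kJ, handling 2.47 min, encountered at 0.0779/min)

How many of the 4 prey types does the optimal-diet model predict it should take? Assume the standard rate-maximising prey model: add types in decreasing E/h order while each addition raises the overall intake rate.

Profitabilities (E/h, kJ/min): shrews 71.3, voles 28.1, small lizards 23.4, mice 11.2. Add prey in this order while the next type's profitability exceeds the intake rate on those already taken.
Rate on top 1: 11.5. voles: 28.1 > 11.5 → include.
Rate on top 2: 18.03. small lizards: 23.4 > 18.03 → include.
Rate on top 3: 20.39. mice: 11.2 < 20.39 → exclude; stop.
Optimal diet: shrews, voles, small lizards — 3 of 4 types.

3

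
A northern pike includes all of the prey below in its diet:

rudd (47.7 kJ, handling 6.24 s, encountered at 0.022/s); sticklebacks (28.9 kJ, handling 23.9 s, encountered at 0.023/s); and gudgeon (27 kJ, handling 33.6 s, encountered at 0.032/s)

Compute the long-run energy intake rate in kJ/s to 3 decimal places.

0.933 kJ/s

R = (0.022×47.7 + 0.023×28.9 + 0.032×27) / (1 + 0.022×6.24 + 0.023×23.9 + 0.032×33.6) = 2.578/2.762 = 0.9334 kJ/s.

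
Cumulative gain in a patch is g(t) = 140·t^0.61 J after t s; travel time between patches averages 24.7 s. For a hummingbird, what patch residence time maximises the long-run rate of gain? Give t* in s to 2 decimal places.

38.63 s

Maximise g(t)/(T+t): set derivative to zero → g'(t)(T+t) = g(t).
g'(t) = 0.61·140·t^-0.39. Setting 0.61·140·t^-0.39 = 140·t^0.61/(24.7+t) gives 0.61(24.7+t) = t, so 0.39·t = 0.61×24.7.
t* = 0.61×24.7/0.39 = 38.63 s.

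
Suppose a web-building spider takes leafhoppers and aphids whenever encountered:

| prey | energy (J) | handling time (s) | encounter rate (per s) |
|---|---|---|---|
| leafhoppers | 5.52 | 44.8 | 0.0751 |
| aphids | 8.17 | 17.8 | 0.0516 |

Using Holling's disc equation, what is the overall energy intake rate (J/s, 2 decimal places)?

0.16 J/s

Energy encountered per unit search time: 0.0751×5.52 + 0.0516×8.17 = 0.8361 J/s.
Handling time per unit search time: 0.0751×44.8 + 0.0516×17.8 = 4.283.
Rate = 0.8361/(1 + 4.283) = 0.1583 J/s.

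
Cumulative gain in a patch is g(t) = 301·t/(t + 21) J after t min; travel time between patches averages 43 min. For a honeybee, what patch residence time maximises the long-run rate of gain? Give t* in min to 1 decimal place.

30.0 min

Maximise g(t)/(T+t): set derivative to zero → g'(t)(T+t) = g(t).
g'(t) = 301·21/(t + 21)². Setting 301·21/(t+21)² = 301t/[(t+21)(43+t)] gives 21(43+t) = t(t+21), so t² = 21×43 = 903.
t* = √903 = 30.05 min.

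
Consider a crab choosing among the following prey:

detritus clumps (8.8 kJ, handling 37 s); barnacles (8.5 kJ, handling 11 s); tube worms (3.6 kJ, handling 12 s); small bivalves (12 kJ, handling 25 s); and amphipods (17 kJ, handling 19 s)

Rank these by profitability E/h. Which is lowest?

detritus clumps

Profitability E/h (kJ/s): detritus clumps = 8.8/37 = 0.238, barnacles = 8.5/11 = 0.773, tube worms = 3.6/12 = 0.3, small bivalves = 12/25 = 0.48, amphipods = 17/19 = 0.895.
Ranked: amphipods > barnacles > small bivalves > tube worms > detritus clumps.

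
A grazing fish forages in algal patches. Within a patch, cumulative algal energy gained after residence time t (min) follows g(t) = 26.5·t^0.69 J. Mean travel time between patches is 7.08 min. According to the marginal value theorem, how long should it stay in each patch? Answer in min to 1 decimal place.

15.8 min

By the marginal value theorem, leave when the instantaneous gain rate g'(t) equals the habitat-wide average g(t)/(T + t).
g'(t) = 0.69·26.5·t^-0.31. Setting 0.69·26.5·t^-0.31 = 26.5·t^0.69/(7.08+t) gives 0.69(7.08+t) = t, so 0.31·t = 0.69×7.08.
t* = 0.69×7.08/0.31 = 15.76 min.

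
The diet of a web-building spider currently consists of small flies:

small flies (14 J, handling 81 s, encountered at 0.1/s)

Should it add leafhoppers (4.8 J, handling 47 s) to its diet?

No

Current rate: (0.1×14)/(1 + 0.1×81) = 0.1538 J/s.
leafhoppers: E/h = 4.8/47 = 0.1021 J/s.
0.1021 < 0.1538, so adding leafhoppers would lower the average — exclude it.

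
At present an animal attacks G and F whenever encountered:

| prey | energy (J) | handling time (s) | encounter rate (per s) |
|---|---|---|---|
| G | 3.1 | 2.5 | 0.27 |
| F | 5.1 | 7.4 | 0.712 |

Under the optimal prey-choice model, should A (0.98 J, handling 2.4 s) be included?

Current rate: (0.27×3.1 + 0.712×5.1)/(1 + 0.27×2.5 + 0.712×7.4) = 0.6435 J/s.
Profitability of A: 0.98/2.4 = 0.4083 J/s.
Since 0.4083 < R, time spent handling A is better spent searching.

No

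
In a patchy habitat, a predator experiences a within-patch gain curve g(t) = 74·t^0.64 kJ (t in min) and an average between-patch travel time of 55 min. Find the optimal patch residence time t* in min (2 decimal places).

Optimal t* satisfies g'(t*) = g(t*)/(T + t*).
g'(t) = 0.64·74·t^-0.36. Setting 0.64·74·t^-0.36 = 74·t^0.64/(55+t) gives 0.64(55+t) = t, so 0.36·t = 0.64×55.
t* = 0.64×55/0.36 = 97.78 min.

97.78 min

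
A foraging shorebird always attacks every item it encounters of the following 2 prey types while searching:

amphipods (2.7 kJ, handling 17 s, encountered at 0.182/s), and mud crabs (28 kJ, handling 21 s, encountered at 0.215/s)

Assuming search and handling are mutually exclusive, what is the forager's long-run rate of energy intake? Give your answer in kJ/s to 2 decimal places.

R = Σλ_iE_i / (1 + Σλ_ih_i)
Numerator: 0.182×2.7 + 0.215×28 = 6.511
Denominator: 1 + 0.182×17 + 0.215×21 = 8.609
R = 6.511/8.609 = 0.7563 kJ/s

0.76 kJ/s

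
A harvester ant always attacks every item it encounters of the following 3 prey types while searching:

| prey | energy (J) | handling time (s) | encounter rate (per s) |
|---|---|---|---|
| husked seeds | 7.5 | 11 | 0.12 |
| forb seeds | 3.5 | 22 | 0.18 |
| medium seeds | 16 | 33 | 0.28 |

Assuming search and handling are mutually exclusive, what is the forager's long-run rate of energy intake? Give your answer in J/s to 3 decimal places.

0.387 J/s

R = Σλ_iE_i / (1 + Σλ_ih_i)
Numerator: 0.12×7.5 + 0.18×3.5 + 0.28×16 = 6.01
Denominator: 1 + 0.12×11 + 0.18×22 + 0.28×33 = 15.52
R = 6.01/15.52 = 0.3872 J/s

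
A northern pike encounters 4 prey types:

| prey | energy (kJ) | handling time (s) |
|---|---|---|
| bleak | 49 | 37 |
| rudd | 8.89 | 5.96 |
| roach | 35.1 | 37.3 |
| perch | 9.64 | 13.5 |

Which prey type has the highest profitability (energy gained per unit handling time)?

In descending order of E/h:
rudd: 8.89/5.96 = 1.49 kJ/s
bleak: 49/37 = 1.32 kJ/s
roach: 35.1/37.3 = 0.941 kJ/s
perch: 9.64/13.5 = 0.714 kJ/s

rudd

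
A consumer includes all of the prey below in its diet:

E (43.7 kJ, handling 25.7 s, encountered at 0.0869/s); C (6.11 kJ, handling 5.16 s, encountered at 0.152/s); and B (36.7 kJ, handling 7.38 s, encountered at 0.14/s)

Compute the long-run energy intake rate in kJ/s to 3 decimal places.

1.953 kJ/s

Energy encountered per unit search time: 0.0869×43.7 + 0.152×6.11 + 0.14×36.7 = 9.864 kJ/s.
Handling time per unit search time: 0.0869×25.7 + 0.152×5.16 + 0.14×7.38 = 4.051.
Rate = 9.864/(1 + 4.051) = 1.953 kJ/s.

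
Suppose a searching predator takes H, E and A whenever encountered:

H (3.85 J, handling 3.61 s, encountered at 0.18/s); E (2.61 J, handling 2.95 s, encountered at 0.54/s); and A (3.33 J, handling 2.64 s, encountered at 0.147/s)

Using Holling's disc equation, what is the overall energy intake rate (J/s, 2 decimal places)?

R = (0.18×3.85 + 0.54×2.61 + 0.147×3.33) / (1 + 0.18×3.61 + 0.54×2.95 + 0.147×2.64) = 2.592/3.631 = 0.7139 J/s.

0.71 J/s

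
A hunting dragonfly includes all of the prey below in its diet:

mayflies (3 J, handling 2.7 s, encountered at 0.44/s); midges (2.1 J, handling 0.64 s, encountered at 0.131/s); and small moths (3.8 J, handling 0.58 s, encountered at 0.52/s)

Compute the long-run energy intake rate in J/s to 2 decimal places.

1.39 J/s

Energy encountered per unit search time: 0.44×3 + 0.131×2.1 + 0.52×3.8 = 3.571 J/s.
Handling time per unit search time: 0.44×2.7 + 0.131×0.64 + 0.52×0.58 = 1.573.
Rate = 3.571/(1 + 1.573) = 1.388 J/s.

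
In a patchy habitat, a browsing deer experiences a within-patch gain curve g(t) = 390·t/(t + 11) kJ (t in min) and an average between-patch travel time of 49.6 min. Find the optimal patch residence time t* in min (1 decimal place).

23.4 min

Maximise g(t)/(T+t): set derivative to zero → g'(t)(T+t) = g(t).
g'(t) = 390·11/(t + 11)². Setting 390·11/(t+11)² = 390t/[(t+11)(49.6+t)] gives 11(49.6+t) = t(t+11), so t² = 11×49.6 = 545.6.
t* = √545.6 = 23.36 min.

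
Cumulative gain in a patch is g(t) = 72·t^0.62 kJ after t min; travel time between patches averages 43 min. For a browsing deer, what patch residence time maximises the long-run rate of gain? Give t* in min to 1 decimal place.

Optimal t* satisfies g'(t*) = g(t*)/(T + t*).
g'(t) = 0.62·72·t^-0.38. Setting 0.62·72·t^-0.38 = 72·t^0.62/(43+t) gives 0.62(43+t) = t, so 0.38·t = 0.62×43.
t* = 0.62×43/0.38 = 70.16 min.

70.2 min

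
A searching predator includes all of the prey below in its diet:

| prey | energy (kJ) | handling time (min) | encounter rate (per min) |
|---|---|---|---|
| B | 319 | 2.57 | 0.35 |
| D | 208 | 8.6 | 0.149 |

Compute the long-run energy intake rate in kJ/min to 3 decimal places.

44.843 kJ/min

R = Σλ_iE_i / (1 + Σλ_ih_i)
Numerator: 0.35×319 + 0.149×208 = 142.6
Denominator: 1 + 0.35×2.57 + 0.149×8.6 = 3.181
R = 142.6/3.181 = 44.84 kJ/min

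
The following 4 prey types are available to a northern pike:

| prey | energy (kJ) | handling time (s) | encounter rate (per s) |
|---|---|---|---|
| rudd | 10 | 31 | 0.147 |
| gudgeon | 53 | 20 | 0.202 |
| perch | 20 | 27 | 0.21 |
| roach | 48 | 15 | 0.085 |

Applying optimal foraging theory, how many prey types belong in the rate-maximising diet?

2

Rank by E/h (kJ/s): roach 3.2, gudgeon 2.65, perch 0.741, rudd 0.323. Include each in turn until the next type's E/h falls below the running intake rate.
Rate on top 1: 1.793. gudgeon: 2.65 > 1.793 → include.
Rate on top 2: 2.341. perch: 0.741 < 2.341 → exclude; stop.
Optimal diet: roach, gudgeon — 2 of 4 types.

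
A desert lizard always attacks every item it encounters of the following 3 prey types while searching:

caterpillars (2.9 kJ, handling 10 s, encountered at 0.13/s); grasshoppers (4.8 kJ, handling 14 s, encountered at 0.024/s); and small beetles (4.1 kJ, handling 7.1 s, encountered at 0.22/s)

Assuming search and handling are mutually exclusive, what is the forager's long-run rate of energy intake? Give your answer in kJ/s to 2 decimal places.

0.33 kJ/s

R = Σλ_iE_i / (1 + Σλ_ih_i)
Numerator: 0.13×2.9 + 0.024×4.8 + 0.22×4.1 = 1.394
Denominator: 1 + 0.13×10 + 0.024×14 + 0.22×7.1 = 4.198
R = 1.394/4.198 = 0.3321 kJ/s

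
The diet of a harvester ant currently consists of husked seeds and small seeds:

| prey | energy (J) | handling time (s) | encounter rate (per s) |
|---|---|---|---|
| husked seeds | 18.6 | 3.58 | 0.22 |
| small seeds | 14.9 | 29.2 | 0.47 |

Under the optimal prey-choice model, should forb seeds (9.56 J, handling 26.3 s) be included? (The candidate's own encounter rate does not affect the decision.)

Intake rate on the current diet: R = (0.22×18.6 + 0.47×14.9) / (1 + 0.22×3.58 + 0.47×29.2) = 11.1/15.51 = 0.7153 J/s.
forb seeds: E/h = 9.56/26.3 = 0.3635 J/s.
0.3635 < 0.7153, so adding forb seeds would lower the average — exclude it.

No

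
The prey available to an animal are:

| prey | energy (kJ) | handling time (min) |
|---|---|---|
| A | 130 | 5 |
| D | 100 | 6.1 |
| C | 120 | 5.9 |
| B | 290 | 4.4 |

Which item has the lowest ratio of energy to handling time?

Profitability E/h (kJ/min): A = 130/5 = 26, D = 100/6.1 = 16.4, C = 120/5.9 = 20.3, B = 290/4.4 = 65.9.
Ranked: B > A > C > D.

D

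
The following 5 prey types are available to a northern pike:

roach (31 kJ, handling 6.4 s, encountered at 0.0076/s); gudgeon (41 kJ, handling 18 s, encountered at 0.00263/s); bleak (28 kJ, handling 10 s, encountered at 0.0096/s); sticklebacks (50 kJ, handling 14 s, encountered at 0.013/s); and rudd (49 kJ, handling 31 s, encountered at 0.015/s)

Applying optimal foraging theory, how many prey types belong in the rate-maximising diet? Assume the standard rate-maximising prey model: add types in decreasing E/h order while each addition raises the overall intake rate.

E/h in descending order: roach 4.84, sticklebacks 3.57, bleak 2.8, gudgeon 2.28, rudd 1.58 kJ/s. The optimal diet is the largest prefix of this list for which every included type satisfies E_i/h_i > R on the types above it.
Rate on top 1: 0.2247. sticklebacks: 3.57 > 0.2247 → include.
Rate on top 2: 0.7196. bleak: 2.8 > 0.7196 → include.
Rate on top 3: 0.8702. gudgeon: 2.28 > 0.8702 → include.
Rate on top 4: 0.9187. rudd: 1.58 > 0.9187 → include.
Optimal diet: roach, sticklebacks, bleak, gudgeon, rudd — 5 of 5 types.

5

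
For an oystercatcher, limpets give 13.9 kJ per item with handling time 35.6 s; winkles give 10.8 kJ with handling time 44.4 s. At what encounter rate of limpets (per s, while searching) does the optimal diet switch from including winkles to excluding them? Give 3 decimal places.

0.046 per s

At the threshold, the rate on limpets alone equals the profitability of winkles: λ·13.9/(1 + λ·35.6) = 10.8/44.4 = 0.2432.
Rearranging, λ(13.9 − 0.2432×35.6) = 0.2432, so λ = 0.2432/5.241 = 0.04642 per s.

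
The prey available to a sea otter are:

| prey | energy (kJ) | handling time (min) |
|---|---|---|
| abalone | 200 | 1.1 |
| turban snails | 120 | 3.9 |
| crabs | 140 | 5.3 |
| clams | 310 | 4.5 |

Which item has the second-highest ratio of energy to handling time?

clams

Profitability E/h (kJ/min): abalone = 200/1.1 = 182, turban snails = 120/3.9 = 30.8, crabs = 140/5.3 = 26.4, clams = 310/4.5 = 68.9.
Ranked: abalone > clams > turban snails > crabs.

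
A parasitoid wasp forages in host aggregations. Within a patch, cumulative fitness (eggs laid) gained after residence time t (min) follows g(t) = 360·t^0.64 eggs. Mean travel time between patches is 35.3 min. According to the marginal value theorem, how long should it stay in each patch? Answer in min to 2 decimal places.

By the marginal value theorem, leave when the instantaneous gain rate g'(t) equals the habitat-wide average g(t)/(T + t).
g'(t) = 0.64·360·t^-0.36. Setting 0.64·360·t^-0.36 = 360·t^0.64/(35.3+t) gives 0.64(35.3+t) = t, so 0.36·t = 0.64×35.3.
t* = 0.64×35.3/0.36 = 62.76 min.

62.76 min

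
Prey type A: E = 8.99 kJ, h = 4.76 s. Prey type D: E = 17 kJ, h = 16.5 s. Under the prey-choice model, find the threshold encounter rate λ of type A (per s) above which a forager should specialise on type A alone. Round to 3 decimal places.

The zero-one rule: include type D iff E₂/h₂ > λE₁/(1+λh₁). Equality gives the switch point.
λE₁h₂ = E₂ + λE₂h₁ ⇒ λ = E₂/(E₁h₂ − E₂h₁) = 17/(148.3 − 80.92) = 0.2522 per s.

0.252 per s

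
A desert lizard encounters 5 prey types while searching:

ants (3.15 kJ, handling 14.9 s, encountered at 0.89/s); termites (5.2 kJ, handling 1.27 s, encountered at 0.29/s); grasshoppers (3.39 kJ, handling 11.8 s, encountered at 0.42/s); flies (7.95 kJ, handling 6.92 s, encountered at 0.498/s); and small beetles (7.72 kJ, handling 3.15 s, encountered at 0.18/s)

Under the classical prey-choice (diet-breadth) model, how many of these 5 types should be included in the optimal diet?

2

Rank by E/h (kJ/s): termites 4.09, small beetles 2.45, flies 1.15, grasshoppers 0.287, ants 0.211. Include each in turn until the next type's E/h falls below the running intake rate.
Rate on top 1: 1.102. small beetles: 2.45 > 1.102 → include.
Rate on top 2: 1.497. flies: 1.15 < 1.497 → exclude; stop.
Optimal diet: termites, small beetles — 2 of 5 types.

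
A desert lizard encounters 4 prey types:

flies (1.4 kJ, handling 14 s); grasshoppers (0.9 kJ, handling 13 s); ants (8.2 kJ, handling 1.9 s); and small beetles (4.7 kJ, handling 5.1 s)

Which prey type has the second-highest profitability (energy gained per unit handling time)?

small beetles

Profitability E/h (kJ/s): flies = 1.4/14 = 0.1, grasshoppers = 0.9/13 = 0.0692, ants = 8.2/1.9 = 4.32, small beetles = 4.7/5.1 = 0.922.
Ranked: ants > small beetles > flies > grasshoppers.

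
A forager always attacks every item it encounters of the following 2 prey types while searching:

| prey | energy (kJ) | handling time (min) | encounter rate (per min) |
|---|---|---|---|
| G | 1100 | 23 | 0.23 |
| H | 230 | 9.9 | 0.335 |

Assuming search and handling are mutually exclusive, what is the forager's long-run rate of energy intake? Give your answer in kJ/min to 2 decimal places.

34.36 kJ/min

R = Σλ_iE_i / (1 + Σλ_ih_i)
Numerator: 0.23×1100 + 0.335×230 = 330.1
Denominator: 1 + 0.23×23 + 0.335×9.9 = 9.607
R = 330.1/9.607 = 34.36 kJ/min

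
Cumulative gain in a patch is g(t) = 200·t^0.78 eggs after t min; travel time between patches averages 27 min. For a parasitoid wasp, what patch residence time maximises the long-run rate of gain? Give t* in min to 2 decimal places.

Optimal t* satisfies g'(t*) = g(t*)/(T + t*).
g'(t) = 0.78·200·t^-0.22. Setting 0.78·200·t^-0.22 = 200·t^0.78/(27+t) gives 0.78(27+t) = t, so 0.22·t = 0.78×27.
t* = 0.78×27/0.22 = 95.73 min.

95.73 min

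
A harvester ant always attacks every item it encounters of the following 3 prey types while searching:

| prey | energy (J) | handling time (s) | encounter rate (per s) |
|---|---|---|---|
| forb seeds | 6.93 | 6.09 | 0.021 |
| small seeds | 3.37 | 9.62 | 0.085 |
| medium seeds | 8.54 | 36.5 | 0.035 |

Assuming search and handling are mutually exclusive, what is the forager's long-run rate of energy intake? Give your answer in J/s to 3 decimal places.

0.227 J/s

R = Σλ_iE_i / (1 + Σλ_ih_i)
Numerator: 0.021×6.93 + 0.085×3.37 + 0.035×8.54 = 0.7309
Denominator: 1 + 0.021×6.09 + 0.085×9.62 + 0.035×36.5 = 3.223
R = 0.7309/3.223 = 0.2268 J/s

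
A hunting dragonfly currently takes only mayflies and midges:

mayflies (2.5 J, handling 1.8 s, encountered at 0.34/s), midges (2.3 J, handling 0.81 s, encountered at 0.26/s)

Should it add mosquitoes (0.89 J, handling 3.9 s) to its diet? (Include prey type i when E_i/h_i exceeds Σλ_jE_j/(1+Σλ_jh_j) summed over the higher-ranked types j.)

Intake rate on the current diet: R = (0.34×2.5 + 0.26×2.3) / (1 + 0.34×1.8 + 0.26×0.81) = 1.448/1.823 = 0.7945 J/s.
mosquitoes: E/h = 0.89/3.9 = 0.2282 J/s.
0.2282 < 0.7945, so adding mosquitoes would lower the average — exclude it.

No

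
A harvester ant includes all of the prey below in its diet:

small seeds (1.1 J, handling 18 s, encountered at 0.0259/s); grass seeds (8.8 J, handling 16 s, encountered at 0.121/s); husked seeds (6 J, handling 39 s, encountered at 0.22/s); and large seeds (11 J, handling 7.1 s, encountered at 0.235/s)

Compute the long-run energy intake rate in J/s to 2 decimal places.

R = Σλ_iE_i / (1 + Σλ_ih_i)
Numerator: 0.0259×1.1 + 0.121×8.8 + 0.22×6 + 0.235×11 = 4.998
Denominator: 1 + 0.0259×18 + 0.121×16 + 0.22×39 + 0.235×7.1 = 13.65
R = 4.998/13.65 = 0.3662 J/s

0.37 J/s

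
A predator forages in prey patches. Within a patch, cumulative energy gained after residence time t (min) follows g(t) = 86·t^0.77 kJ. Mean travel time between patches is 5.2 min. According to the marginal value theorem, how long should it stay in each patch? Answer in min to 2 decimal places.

17.41 min

Maximise g(t)/(T+t): set derivative to zero → g'(t)(T+t) = g(t).
g'(t) = 0.77·86·t^-0.23. Setting 0.77·86·t^-0.23 = 86·t^0.77/(5.2+t) gives 0.77(5.2+t) = t, so 0.23·t = 0.77×5.2.
t* = 0.77×5.2/0.23 = 17.41 min.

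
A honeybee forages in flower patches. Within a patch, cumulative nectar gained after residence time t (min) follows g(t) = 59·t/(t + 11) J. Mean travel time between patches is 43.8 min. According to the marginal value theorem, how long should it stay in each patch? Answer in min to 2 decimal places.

21.95 min

Maximise g(t)/(T+t): set derivative to zero → g'(t)(T+t) = g(t).
g'(t) = 59·11/(t + 11)². Setting 59·11/(t+11)² = 59t/[(t+11)(43.8+t)] gives 11(43.8+t) = t(t+11), so t² = 11×43.8 = 481.8.
t* = √481.8 = 21.95 min.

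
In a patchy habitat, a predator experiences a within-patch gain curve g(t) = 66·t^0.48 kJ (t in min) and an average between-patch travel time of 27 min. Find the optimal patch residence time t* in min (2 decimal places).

Maximise g(t)/(T+t): set derivative to zero → g'(t)(T+t) = g(t).
g'(t) = 0.48·66·t^-0.52. Setting 0.48·66·t^-0.52 = 66·t^0.48/(27+t) gives 0.48(27+t) = t, so 0.52·t = 0.48×27.
t* = 0.48×27/0.52 = 24.92 min.

24.92 min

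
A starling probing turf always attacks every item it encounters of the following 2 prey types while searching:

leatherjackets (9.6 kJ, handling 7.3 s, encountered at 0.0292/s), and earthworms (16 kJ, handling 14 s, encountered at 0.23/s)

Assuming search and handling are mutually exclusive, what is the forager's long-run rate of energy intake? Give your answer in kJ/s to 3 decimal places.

0.893 kJ/s

Energy encountered per unit search time: 0.0292×9.6 + 0.23×16 = 3.96 kJ/s.
Handling time per unit search time: 0.0292×7.3 + 0.23×14 = 3.433.
Rate = 3.96/(1 + 3.433) = 0.8933 kJ/s.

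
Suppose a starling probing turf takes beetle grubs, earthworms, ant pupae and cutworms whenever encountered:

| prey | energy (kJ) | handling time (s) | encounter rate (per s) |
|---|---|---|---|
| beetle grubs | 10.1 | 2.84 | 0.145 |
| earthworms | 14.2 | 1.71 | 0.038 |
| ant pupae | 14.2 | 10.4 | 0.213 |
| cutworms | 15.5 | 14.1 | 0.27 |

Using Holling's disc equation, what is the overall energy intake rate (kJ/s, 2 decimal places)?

R = (0.145×10.1 + 0.038×14.2 + 0.213×14.2 + 0.27×15.5) / (1 + 0.145×2.84 + 0.038×1.71 + 0.213×10.4 + 0.27×14.1) = 9.214/7.499 = 1.229 kJ/s.

1.23 kJ/s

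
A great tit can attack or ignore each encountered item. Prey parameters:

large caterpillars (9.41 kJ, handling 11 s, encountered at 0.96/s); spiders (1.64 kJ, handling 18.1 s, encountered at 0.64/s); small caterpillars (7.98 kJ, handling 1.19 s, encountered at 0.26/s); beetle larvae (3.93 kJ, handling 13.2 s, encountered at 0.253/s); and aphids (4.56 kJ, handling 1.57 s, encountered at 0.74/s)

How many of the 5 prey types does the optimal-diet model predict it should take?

2

Profitabilities (E/h, kJ/s): small caterpillars 6.71, aphids 2.9, large caterpillars 0.855, beetle larvae 0.298, spiders 0.0906. Add prey in this order while the next type's profitability exceeds the intake rate on those already taken.
Rate on top 1: 1.585. aphids: 2.9 > 1.585 → include.
Rate on top 2: 2.205. large caterpillars: 0.855 < 2.205 → exclude; stop.
Optimal diet: small caterpillars, aphids — 2 of 5 types.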